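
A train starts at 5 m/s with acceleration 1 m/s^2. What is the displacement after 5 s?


Given: v0 = 5 m/s, a = 1 m/s^2, t = 5 s
Using s = v0*t + (1/2)*a*t^2
s = 5*5 + (1/2)*1*5^2
s = 25 + (1/2)*25
s = 25 + 25/2
s = 75/2

75/2 m


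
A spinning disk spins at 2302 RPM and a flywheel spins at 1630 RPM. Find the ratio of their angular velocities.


Given: RPM_A = 2302, RPM_B = 1630
omega = 2*pi*RPM/60, so omega_A/omega_B = RPM_A / RPM_B
omega_A/omega_B = 2302 / 1630
omega_A/omega_B = 1151/815

1151/815


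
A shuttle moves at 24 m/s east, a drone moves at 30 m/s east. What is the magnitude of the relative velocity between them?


Given: v_A = 24 m/s east, v_B = 30 m/s east
Both move in the same direction; relative speed = |v_A - v_B|
|24 - 30| = |-6|
= 6 m/s

6 m/s


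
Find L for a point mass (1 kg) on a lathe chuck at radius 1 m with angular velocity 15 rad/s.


Given: m = 1 kg, r = 1 m, omega = 15 rad/s
For a point mass: I = m*r^2
I = 1*1^2 = 1*1 = 1
L = I*omega = 1*15
L = 15 kg*m^2/s

15 kg*m^2/s


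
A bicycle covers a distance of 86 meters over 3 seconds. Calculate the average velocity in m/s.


Given: distance d = 86 m, time t = 3 s
Using v = d / t
v = 86 / 3
v = 86/3 m/s

86/3 m/s


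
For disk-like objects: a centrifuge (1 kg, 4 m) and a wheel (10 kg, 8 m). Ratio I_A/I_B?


Given: M1=1 kg, R1=4 m, M2=10 kg, R2=8 m
For a disk: I = (1/2)*M*R^2, so I_A/I_B = (M1*R1^2)/(M2*R2^2)
M1*R1^2 = 1*16 = 16
M2*R2^2 = 10*64 = 640
I_A/I_B = 16/640 = 1/40

1/40


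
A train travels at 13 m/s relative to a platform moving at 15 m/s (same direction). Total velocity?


Given: object velocity = 13 m/s, platform velocity = 15 m/s (same direction)
Using classical velocity addition: v_total = v_object + v_platform
v_total = 13 + 15
v_total = 28 m/s

28 m/s


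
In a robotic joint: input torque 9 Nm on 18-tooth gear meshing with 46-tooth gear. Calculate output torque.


Given: N1 = 18, N2 = 46, T1 = 9 Nm
Using T2/T1 = N2/N1
T2 = T1 * N2 / N1
T2 = 9 * 46 / 18
T2 = 414 / 18
T2 = 23 Nm

23 Nm


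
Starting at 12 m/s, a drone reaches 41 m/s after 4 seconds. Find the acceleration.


Given: initial velocity v0 = 12 m/s, final velocity v = 41 m/s, time t = 4 s
Using a = (v - v0) / t
a = (41 - 12) / 4
a = 29 / 4
a = 29/4 m/s^2

29/4 m/s^2


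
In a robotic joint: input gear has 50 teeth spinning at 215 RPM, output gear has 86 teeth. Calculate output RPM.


Given: N1 = 50 teeth, w1 = 215 RPM, N2 = 86 teeth
Using N1*w1 = N2*w2
w2 = N1*w1 / N2
w2 = 50*215 / 86
w2 = 10750 / 86
w2 = 125 RPM

125 RPM


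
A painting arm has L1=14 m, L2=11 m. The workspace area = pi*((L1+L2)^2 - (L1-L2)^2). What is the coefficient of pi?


Given: L1 = 14, L2 = 11
(L1+L2)^2 = (25)^2 = 625
(L1-L2)^2 = (3)^2 = 9
Difference = 625 - 9 = 616
This equals 4*L1*L2 = 4*14*11 = 616
Workspace area = 616*pi

616


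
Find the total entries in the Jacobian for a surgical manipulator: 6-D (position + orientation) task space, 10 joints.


Given: task space dimension = 6, joints = 10
Jacobian is a 6 x 10 matrix
Total entries = rows * columns
Total = 6 * 10
Total = 60

60


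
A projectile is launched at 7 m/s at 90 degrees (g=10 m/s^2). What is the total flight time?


Given: v0 = 7 m/s, theta = 90 deg, g = 10 m/s^2
sin(90) = 1
Using T = 2*v0*sin(theta) / g
T = 2*7*1 / 10
T = 14 / 10
T = 7/5 s

7/5 s


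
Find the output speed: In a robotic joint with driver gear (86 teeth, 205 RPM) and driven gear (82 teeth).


Given: N1 = 86 teeth, w1 = 205 RPM, N2 = 82 teeth
Using N1*w1 = N2*w2
w2 = N1*w1 / N2
w2 = 86*205 / 82
w2 = 17630 / 82
w2 = 215 RPM

215 RPM


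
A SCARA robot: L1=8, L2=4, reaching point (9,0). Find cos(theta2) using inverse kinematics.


Given: L1 = 8, L2 = 4, target (x, y) = (9, 0)
Using cos(theta2) = (x^2 + y^2 - L1^2 - L2^2) / (2*L1*L2)
x^2 + y^2 = 9^2 + 0 = 81
L1^2 + L2^2 = 64 + 16 = 80
Numerator = 81 - 80 = 1
Denominator = 2*8*4 = 64
cos(theta2) = 1/64 = 1/64

1/64


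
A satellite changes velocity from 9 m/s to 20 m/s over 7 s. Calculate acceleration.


Given: initial velocity v0 = 9 m/s, final velocity v = 20 m/s, time t = 7 s
Using a = (v - v0) / t
a = (20 - 9) / 7
a = 11 / 7
a = 11/7 m/s^2

11/7 m/s^2


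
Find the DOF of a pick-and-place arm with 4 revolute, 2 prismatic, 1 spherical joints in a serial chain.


Given: serial robot with 4 revolute, 2 prismatic, 1 spherical joints
DOF contribution per joint type: revolute=1, prismatic=1, spherical=3, fixed=0
DOF = 4*1 + 2*1 + 1*3
DOF = 9

9


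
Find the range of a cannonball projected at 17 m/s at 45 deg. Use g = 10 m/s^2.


Given: v0 = 17 m/s, theta = 45 deg, g = 10 m/s^2
sin(2*45) = sin(90) = 1
Using R = v0^2 * sin(2*theta) / g
R = 17^2 * 1 / 10
R = 289 / 10
R = 289/10 m

289/10 m


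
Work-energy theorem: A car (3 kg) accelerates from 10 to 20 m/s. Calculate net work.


Given: m = 3 kg, v0 = 10 m/s, v = 20 m/s
Using W = (1/2)*m*(v^2 - v0^2)
v^2 = 20^2 = 400
v0^2 = 10^2 = 100
v^2 - v0^2 = 400 - 100 = 300
W = (1/2)*3*300 = 450 J

450 J


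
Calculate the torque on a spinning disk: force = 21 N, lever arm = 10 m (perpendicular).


Given: F = 21 N, r = 10 m, angle = 90 deg (perpendicular)
Using tau = F * r * sin(90)
sin(90) = 1
tau = 21 * 10 * 1
tau = 210 Nm

210 Nm


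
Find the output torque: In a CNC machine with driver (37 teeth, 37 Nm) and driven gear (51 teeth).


Given: N1 = 37, N2 = 51, T1 = 37 Nm
Using T2/T1 = N2/N1
T2 = T1 * N2 / N1
T2 = 37 * 51 / 37
T2 = 1887 / 37
T2 = 51 Nm

51 Nm


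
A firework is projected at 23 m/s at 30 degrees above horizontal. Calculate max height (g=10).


Given: v0 = 23 m/s, theta = 30 deg, g = 10 m/s^2
sin^2(30) = 1/4
Using H = v0^2 * sin^2(theta) / (2*g)
H = 23^2 * 1/4 / (2*10)
H = 529 * 1/4 / 20
H = 529/4 / 20
H = 529/80 m

529/80 m


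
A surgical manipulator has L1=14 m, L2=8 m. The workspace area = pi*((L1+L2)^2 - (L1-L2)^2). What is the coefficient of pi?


Given: L1 = 14, L2 = 8
(L1+L2)^2 = (22)^2 = 484
(L1-L2)^2 = (6)^2 = 36
Difference = 484 - 36 = 448
This equals 4*L1*L2 = 4*14*8 = 448
Workspace area = 448*pi

448


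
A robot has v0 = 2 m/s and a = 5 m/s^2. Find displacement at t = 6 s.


Given: v0 = 2 m/s, a = 5 m/s^2, t = 6 s
Using s = v0*t + (1/2)*a*t^2
s = 2*6 + (1/2)*5*6^2
s = 12 + (1/2)*180
s = 12 + 90
s = 102

102 m


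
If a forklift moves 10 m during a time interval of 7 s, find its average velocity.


Given: distance d = 10 m, time t = 7 s
Using v = d / t
v = 10 / 7
v = 10/7 m/s

10/7 m/s


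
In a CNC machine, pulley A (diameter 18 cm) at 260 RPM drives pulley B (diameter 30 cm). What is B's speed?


Given: D1 = 18 cm, w1 = 260 RPM, D2 = 30 cm
Using D1*w1 = D2*w2
w2 = D1*w1 / D2
w2 = 18*260 / 30
w2 = 4680 / 30
w2 = 156 RPM

156 RPM


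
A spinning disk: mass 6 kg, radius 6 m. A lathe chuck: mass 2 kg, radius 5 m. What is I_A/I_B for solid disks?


Given: M1=6 kg, R1=6 m, M2=2 kg, R2=5 m
For a disk: I = (1/2)*M*R^2, so I_A/I_B = (M1*R1^2)/(M2*R2^2)
M1*R1^2 = 6*36 = 216
M2*R2^2 = 2*25 = 50
I_A/I_B = 216/50 = 108/25

108/25


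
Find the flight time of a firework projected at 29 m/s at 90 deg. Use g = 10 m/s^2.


Given: v0 = 29 m/s, theta = 90 deg, g = 10 m/s^2
sin(90) = 1
Using T = 2*v0*sin(theta) / g
T = 2*29*1 / 10
T = 58 / 10
T = 29/5 s

29/5 s


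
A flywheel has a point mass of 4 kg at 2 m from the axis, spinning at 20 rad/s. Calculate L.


Given: m = 4 kg, r = 2 m, omega = 20 rad/s
For a point mass: I = m*r^2
I = 4*2^2 = 4*4 = 16
L = I*omega = 16*20
L = 320 kg*m^2/s

320 kg*m^2/s


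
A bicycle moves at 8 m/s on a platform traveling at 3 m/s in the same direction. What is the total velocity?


Given: object velocity = 8 m/s, platform velocity = 3 m/s (same direction)
Using classical velocity addition: v_total = v_object + v_platform
v_total = 8 + 3
v_total = 11 m/s

11 m/s


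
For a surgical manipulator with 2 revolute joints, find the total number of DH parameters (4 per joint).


Given: 2 joints, 4 DH parameters per joint (d, theta, a, alpha)
Total DH parameters = number_of_joints * 4
Total = 2 * 4
Total = 8

8


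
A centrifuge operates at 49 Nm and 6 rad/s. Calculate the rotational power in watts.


Given: tau = 49 Nm, omega = 6 rad/s
Using P = tau * omega
P = 49 * 6
P = 294 W

294 W


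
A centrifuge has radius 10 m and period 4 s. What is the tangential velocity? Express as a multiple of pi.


Given: radius r = 10 m, period T = 4 s
Using v = 2*pi*r / T
v = 2*pi*10 / 4
v = 20*pi / 4
v = 5*pi m/s

5*pi m/s


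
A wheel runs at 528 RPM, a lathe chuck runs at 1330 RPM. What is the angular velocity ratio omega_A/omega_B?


Given: RPM_A = 528, RPM_B = 1330
omega = 2*pi*RPM/60, so omega_A/omega_B = RPM_A / RPM_B
omega_A/omega_B = 528 / 1330
omega_A/omega_B = 264/665

264/665


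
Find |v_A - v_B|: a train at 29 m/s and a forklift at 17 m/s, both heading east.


Given: v_A = 29 m/s east, v_B = 17 m/s east
Both move in the same direction; relative speed = |v_A - v_B|
|29 - 17| = |12|
= 12 m/s

12 m/s


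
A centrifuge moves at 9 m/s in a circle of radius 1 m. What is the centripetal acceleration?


Given: v = 9 m/s, r = 1 m
Using a_c = v^2 / r
a_c = 9^2 / 1
a_c = 81 / 1
a_c = 81 m/s^2

81 m/s^2


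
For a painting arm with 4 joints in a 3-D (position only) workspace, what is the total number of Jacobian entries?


Given: task space dimension = 3, joints = 4
Jacobian is a 3 x 4 matrix
Total entries = rows * columns
Total = 3 * 4
Total = 12

12


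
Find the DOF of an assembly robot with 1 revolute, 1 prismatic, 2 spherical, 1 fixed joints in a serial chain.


Given: serial robot with 1 revolute, 1 prismatic, 2 spherical, 1 fixed joints
DOF contribution per joint type: revolute=1, prismatic=1, spherical=3, fixed=0
DOF = 1*1 + 1*1 + 2*3 + 1*0
DOF = 8

8


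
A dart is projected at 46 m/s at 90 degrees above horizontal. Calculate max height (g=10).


Given: v0 = 46 m/s, theta = 90 deg, g = 10 m/s^2
sin^2(90) = 1
Using H = v0^2 * sin^2(theta) / (2*g)
H = 46^2 * 1 / (2*10)
H = 2116 * 1 / 20
H = 2116 / 20
H = 529/5 m

529/5 m


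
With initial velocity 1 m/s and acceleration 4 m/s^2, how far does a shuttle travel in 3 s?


Given: v0 = 1 m/s, a = 4 m/s^2, t = 3 s
Using s = v0*t + (1/2)*a*t^2
s = 1*3 + (1/2)*4*3^2
s = 3 + (1/2)*36
s = 3 + 18
s = 21

21 m


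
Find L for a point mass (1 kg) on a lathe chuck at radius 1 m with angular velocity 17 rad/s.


Given: m = 1 kg, r = 1 m, omega = 17 rad/s
For a point mass: I = m*r^2
I = 1*1^2 = 1*1 = 1
L = I*omega = 1*17
L = 17 kg*m^2/s

17 kg*m^2/s


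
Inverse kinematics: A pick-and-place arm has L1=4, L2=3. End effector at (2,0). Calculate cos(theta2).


Given: L1 = 4, L2 = 3, target (x, y) = (2, 0)
Using cos(theta2) = (x^2 + y^2 - L1^2 - L2^2) / (2*L1*L2)
x^2 + y^2 = 2^2 + 0 = 4
L1^2 + L2^2 = 16 + 9 = 25
Numerator = 4 - 25 = -21
Denominator = 2*4*3 = 24
cos(theta2) = -21/24 = -7/8

-7/8


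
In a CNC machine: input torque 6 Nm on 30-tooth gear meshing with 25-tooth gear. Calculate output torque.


Given: N1 = 30, N2 = 25, T1 = 6 Nm
Using T2/T1 = N2/N1
T2 = T1 * N2 / N1
T2 = 6 * 25 / 30
T2 = 150 / 30
T2 = 5 Nm

5 Nm


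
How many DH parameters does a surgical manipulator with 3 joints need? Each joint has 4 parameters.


Given: 3 joints, 4 DH parameters per joint (d, theta, a, alpha)
Total DH parameters = number_of_joints * 4
Total = 3 * 4
Total = 12

12


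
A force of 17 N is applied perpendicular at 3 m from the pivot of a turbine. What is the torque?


Given: F = 17 N, r = 3 m, angle = 90 deg (perpendicular)
Using tau = F * r * sin(90)
sin(90) = 1
tau = 17 * 3 * 1
tau = 51 Nm

51 Nm


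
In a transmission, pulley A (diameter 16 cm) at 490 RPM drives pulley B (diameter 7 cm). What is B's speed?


Given: D1 = 16 cm, w1 = 490 RPM, D2 = 7 cm
Using D1*w1 = D2*w2
w2 = D1*w1 / D2
w2 = 16*490 / 7
w2 = 7840 / 7
w2 = 1120 RPM

1120 RPM


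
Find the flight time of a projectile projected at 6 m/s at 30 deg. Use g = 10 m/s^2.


Given: v0 = 6 m/s, theta = 30 deg, g = 10 m/s^2
sin(30) = 1/2
Using T = 2*v0*sin(theta) / g
T = 2*6*1/2 / 10
T = 6 / 10
T = 3/5 s

3/5 s


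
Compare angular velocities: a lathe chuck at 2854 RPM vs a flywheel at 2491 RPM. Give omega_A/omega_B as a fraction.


Given: RPM_A = 2854, RPM_B = 2491
omega = 2*pi*RPM/60, so omega_A/omega_B = RPM_A / RPM_B
omega_A/omega_B = 2854 / 2491
omega_A/omega_B = 2854/2491

2854/2491


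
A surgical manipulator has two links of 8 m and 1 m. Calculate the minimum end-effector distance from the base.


Given: L1 = 8 m, L2 = 1 m
For a 2-link planar arm, min reach = |L1 - L2| (second link folded back)
Min reach = |8 - 1|
Min reach = 7 m

7 m


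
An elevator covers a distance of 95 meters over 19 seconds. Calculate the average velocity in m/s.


Given: distance d = 95 m, time t = 19 s
Using v = d / t
v = 95 / 19
v = 5 m/s

5 m/s


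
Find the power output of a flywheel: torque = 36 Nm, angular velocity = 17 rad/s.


Given: tau = 36 Nm, omega = 17 rad/s
Using P = tau * omega
P = 36 * 17
P = 612 W

612 W


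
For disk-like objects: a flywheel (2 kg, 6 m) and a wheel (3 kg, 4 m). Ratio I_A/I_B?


Given: M1=2 kg, R1=6 m, M2=3 kg, R2=4 m
For a disk: I = (1/2)*M*R^2, so I_A/I_B = (M1*R1^2)/(M2*R2^2)
M1*R1^2 = 2*36 = 72
M2*R2^2 = 3*16 = 48
I_A/I_B = 72/48 = 3/2

3/2


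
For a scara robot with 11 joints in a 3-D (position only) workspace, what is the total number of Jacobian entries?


Given: task space dimension = 3, joints = 11
Jacobian is a 3 x 11 matrix
Total entries = rows * columns
Total = 3 * 11
Total = 33

33


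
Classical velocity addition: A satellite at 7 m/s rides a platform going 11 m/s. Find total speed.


Given: object velocity = 7 m/s, platform velocity = 11 m/s (same direction)
Using classical velocity addition: v_total = v_object + v_platform
v_total = 7 + 11
v_total = 18 m/s

18 m/s


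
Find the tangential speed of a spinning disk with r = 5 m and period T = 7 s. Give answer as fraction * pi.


Given: radius r = 5 m, period T = 7 s
Using v = 2*pi*r / T
v = 2*pi*5 / 7
v = 10*pi / 7
v = 10/7*pi m/s

10/7*pi m/s


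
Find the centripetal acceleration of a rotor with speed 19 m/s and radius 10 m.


Given: v = 19 m/s, r = 10 m
Using a_c = v^2 / r
a_c = 19^2 / 10
a_c = 361 / 10
a_c = 361/10 m/s^2

361/10 m/s^2


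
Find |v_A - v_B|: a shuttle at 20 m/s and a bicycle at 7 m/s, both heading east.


Given: v_A = 20 m/s east, v_B = 7 m/s east
Both move in the same direction; relative speed = |v_A - v_B|
|20 - 7| = |13|
= 13 m/s

13 m/s


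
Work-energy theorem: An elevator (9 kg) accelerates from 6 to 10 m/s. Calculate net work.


Given: m = 9 kg, v0 = 6 m/s, v = 10 m/s
Using W = (1/2)*m*(v^2 - v0^2)
v^2 = 10^2 = 100
v0^2 = 6^2 = 36
v^2 - v0^2 = 100 - 36 = 64
W = (1/2)*9*64 = 288 J

288 J


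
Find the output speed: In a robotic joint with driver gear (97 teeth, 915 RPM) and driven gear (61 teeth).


Given: N1 = 97 teeth, w1 = 915 RPM, N2 = 61 teeth
Using N1*w1 = N2*w2
w2 = N1*w1 / N2
w2 = 97*915 / 61
w2 = 88755 / 61
w2 = 1455 RPM

1455 RPM


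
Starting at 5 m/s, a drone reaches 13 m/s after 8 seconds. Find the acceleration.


Given: initial velocity v0 = 5 m/s, final velocity v = 13 m/s, time t = 8 s
Using a = (v - v0) / t
a = (13 - 5) / 8
a = 8 / 8
a = 1 m/s^2

1 m/s^2


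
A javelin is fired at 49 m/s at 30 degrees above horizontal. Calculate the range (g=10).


Given: v0 = 49 m/s, theta = 30 deg, g = 10 m/s^2
sin(2*30) = sin(60) = sqrt(3)/2
Using R = v0^2 * sin(2*theta) / g
R = 49^2 * (sqrt(3)/2) / 10
R = 2401 * sqrt(3) / 20
R = 2401/20*sqrt(3) m

2401/20*sqrt(3) m


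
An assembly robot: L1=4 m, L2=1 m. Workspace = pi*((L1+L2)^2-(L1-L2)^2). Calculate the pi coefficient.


Given: L1 = 4, L2 = 1
(L1+L2)^2 = (5)^2 = 25
(L1-L2)^2 = (3)^2 = 9
Difference = 25 - 9 = 16
This equals 4*L1*L2 = 4*4*1 = 16
Workspace area = 16*pi

16


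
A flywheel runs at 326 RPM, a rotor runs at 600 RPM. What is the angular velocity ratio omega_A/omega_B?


Given: RPM_A = 326, RPM_B = 600
omega = 2*pi*RPM/60, so omega_A/omega_B = RPM_A / RPM_B
omega_A/omega_B = 326 / 600
omega_A/omega_B = 163/300

163/300


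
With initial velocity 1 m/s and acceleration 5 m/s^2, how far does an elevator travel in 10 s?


Given: v0 = 1 m/s, a = 5 m/s^2, t = 10 s
Using s = v0*t + (1/2)*a*t^2
s = 1*10 + (1/2)*5*10^2
s = 10 + (1/2)*500
s = 10 + 250
s = 260

260 m


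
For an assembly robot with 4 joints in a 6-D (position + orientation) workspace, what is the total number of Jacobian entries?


Given: task space dimension = 6, joints = 4
Jacobian is a 6 x 4 matrix
Total entries = rows * columns
Total = 6 * 4
Total = 24

24


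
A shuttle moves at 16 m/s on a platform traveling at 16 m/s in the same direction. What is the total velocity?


Given: object velocity = 16 m/s, platform velocity = 16 m/s (same direction)
Using classical velocity addition: v_total = v_object + v_platform
v_total = 16 + 16
v_total = 32 m/s

32 m/s


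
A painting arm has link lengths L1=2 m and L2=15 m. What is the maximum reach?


Given: L1 = 2 m, L2 = 15 m
For a 2-link planar arm, max reach = L1 + L2 (fully extended)
Max reach = 2 + 15
Max reach = 17 m

17 m


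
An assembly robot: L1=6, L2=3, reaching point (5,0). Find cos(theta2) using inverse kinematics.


Given: L1 = 6, L2 = 3, target (x, y) = (5, 0)
Using cos(theta2) = (x^2 + y^2 - L1^2 - L2^2) / (2*L1*L2)
x^2 + y^2 = 5^2 + 0 = 25
L1^2 + L2^2 = 36 + 9 = 45
Numerator = 25 - 45 = -20
Denominator = 2*6*3 = 36
cos(theta2) = -20/36 = -5/9

-5/9


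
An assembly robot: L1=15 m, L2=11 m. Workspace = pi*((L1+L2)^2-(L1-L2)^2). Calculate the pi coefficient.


Given: L1 = 15, L2 = 11
(L1+L2)^2 = (26)^2 = 676
(L1-L2)^2 = (4)^2 = 16
Difference = 676 - 16 = 660
This equals 4*L1*L2 = 4*15*11 = 660
Workspace area = 660*pi

660


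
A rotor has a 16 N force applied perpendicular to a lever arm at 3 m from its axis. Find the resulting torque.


Given: F = 16 N, r = 3 m, angle = 90 deg (perpendicular)
Using tau = F * r * sin(90)
sin(90) = 1
tau = 16 * 3 * 1
tau = 48 Nm

48 Nm


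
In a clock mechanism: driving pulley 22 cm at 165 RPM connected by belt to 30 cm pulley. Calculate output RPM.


Given: D1 = 22 cm, w1 = 165 RPM, D2 = 30 cm
Using D1*w1 = D2*w2
w2 = D1*w1 / D2
w2 = 22*165 / 30
w2 = 3630 / 30
w2 = 121 RPM

121 RPM


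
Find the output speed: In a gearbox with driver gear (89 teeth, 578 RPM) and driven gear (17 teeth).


Given: N1 = 89 teeth, w1 = 578 RPM, N2 = 17 teeth
Using N1*w1 = N2*w2
w2 = N1*w1 / N2
w2 = 89*578 / 17
w2 = 51442 / 17
w2 = 3026 RPM

3026 RPM


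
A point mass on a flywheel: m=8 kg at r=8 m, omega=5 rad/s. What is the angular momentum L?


Given: m = 8 kg, r = 8 m, omega = 5 rad/s
For a point mass: I = m*r^2
I = 8*8^2 = 8*64 = 512
L = I*omega = 512*5
L = 2560 kg*m^2/s

2560 kg*m^2/s


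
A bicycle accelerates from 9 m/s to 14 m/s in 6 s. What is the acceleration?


Given: initial velocity v0 = 9 m/s, final velocity v = 14 m/s, time t = 6 s
Using a = (v - v0) / t
a = (14 - 9) / 6
a = 5 / 6
a = 5/6 m/s^2

5/6 m/s^2


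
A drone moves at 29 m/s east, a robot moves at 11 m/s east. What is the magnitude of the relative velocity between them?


Given: v_A = 29 m/s east, v_B = 11 m/s east
Both move in the same direction; relative speed = |v_A - v_B|
|29 - 11| = |18|
= 18 m/s

18 m/s


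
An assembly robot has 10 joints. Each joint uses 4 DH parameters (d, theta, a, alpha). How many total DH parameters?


Given: 10 joints, 4 DH parameters per joint (d, theta, a, alpha)
Total DH parameters = number_of_joints * 4
Total = 10 * 4
Total = 40

40


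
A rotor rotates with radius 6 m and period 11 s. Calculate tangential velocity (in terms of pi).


Given: radius r = 6 m, period T = 11 s
Using v = 2*pi*r / T
v = 2*pi*6 / 11
v = 12*pi / 11
v = 12/11*pi m/s

12/11*pi m/s


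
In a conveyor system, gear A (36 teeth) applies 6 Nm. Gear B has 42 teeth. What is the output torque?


Given: N1 = 36, N2 = 42, T1 = 6 Nm
Using T2/T1 = N2/N1
T2 = T1 * N2 / N1
T2 = 6 * 42 / 36
T2 = 252 / 36
T2 = 7 Nm

7 Nm


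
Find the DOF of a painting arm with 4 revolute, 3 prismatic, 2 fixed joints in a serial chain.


Given: serial robot with 4 revolute, 3 prismatic, 2 fixed joints
DOF contribution per joint type: revolute=1, prismatic=1, spherical=3, fixed=0
DOF = 4*1 + 3*1 + 2*0
DOF = 7

7


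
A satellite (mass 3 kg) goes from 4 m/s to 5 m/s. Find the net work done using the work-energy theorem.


Given: m = 3 kg, v0 = 4 m/s, v = 5 m/s
Using W = (1/2)*m*(v^2 - v0^2)
v^2 = 5^2 = 25
v0^2 = 4^2 = 16
v^2 - v0^2 = 25 - 16 = 9
W = (1/2)*3*9 = 27/2 J

27/2 J


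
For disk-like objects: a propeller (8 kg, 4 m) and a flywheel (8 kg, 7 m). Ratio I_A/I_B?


Given: M1=8 kg, R1=4 m, M2=8 kg, R2=7 m
For a disk: I = (1/2)*M*R^2, so I_A/I_B = (M1*R1^2)/(M2*R2^2)
M1*R1^2 = 8*16 = 128
M2*R2^2 = 8*49 = 392
I_A/I_B = 128/392 = 16/49

16/49


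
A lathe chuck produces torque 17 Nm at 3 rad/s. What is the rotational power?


Given: tau = 17 Nm, omega = 3 rad/s
Using P = tau * omega
P = 17 * 3
P = 51 W

51 W


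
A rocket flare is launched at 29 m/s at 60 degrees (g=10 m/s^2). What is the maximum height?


Given: v0 = 29 m/s, theta = 60 deg, g = 10 m/s^2
sin^2(60) = 3/4
Using H = v0^2 * sin^2(theta) / (2*g)
H = 29^2 * 3/4 / (2*10)
H = 841 * 3/4 / 20
H = 2523/4 / 20
H = 2523/80 m

2523/80 m


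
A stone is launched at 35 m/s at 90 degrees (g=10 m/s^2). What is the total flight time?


Given: v0 = 35 m/s, theta = 90 deg, g = 10 m/s^2
sin(90) = 1
Using T = 2*v0*sin(theta) / g
T = 2*35*1 / 10
T = 70 / 10
T = 7 s

7 s


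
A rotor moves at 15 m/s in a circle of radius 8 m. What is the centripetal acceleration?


Given: v = 15 m/s, r = 8 m
Using a_c = v^2 / r
a_c = 15^2 / 8
a_c = 225 / 8
a_c = 225/8 m/s^2

225/8 m/s^2


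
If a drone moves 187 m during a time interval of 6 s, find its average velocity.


Given: distance d = 187 m, time t = 6 s
Using v = d / t
v = 187 / 6
v = 187/6 m/s

187/6 m/s


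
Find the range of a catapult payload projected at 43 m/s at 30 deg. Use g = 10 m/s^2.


Given: v0 = 43 m/s, theta = 30 deg, g = 10 m/s^2
sin(2*30) = sin(60) = sqrt(3)/2
Using R = v0^2 * sin(2*theta) / g
R = 43^2 * (sqrt(3)/2) / 10
R = 1849 * sqrt(3) / 20
R = 1849/20*sqrt(3) m

1849/20*sqrt(3) m


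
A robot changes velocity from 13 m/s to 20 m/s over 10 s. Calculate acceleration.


Given: initial velocity v0 = 13 m/s, final velocity v = 20 m/s, time t = 10 s
Using a = (v - v0) / t
a = (20 - 13) / 10
a = 7 / 10
a = 7/10 m/s^2

7/10 m/s^2


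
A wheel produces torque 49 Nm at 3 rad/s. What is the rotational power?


Given: tau = 49 Nm, omega = 3 rad/s
Using P = tau * omega
P = 49 * 3
P = 147 W

147 W


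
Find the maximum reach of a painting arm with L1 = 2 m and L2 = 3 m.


Given: L1 = 2 m, L2 = 3 m
For a 2-link planar arm, max reach = L1 + L2 (fully extended)
Max reach = 2 + 3
Max reach = 5 m

5 m


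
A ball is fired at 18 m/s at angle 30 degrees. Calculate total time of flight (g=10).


Given: v0 = 18 m/s, theta = 30 deg, g = 10 m/s^2
sin(30) = 1/2
Using T = 2*v0*sin(theta) / g
T = 2*18*1/2 / 10
T = 18 / 10
T = 9/5 s

9/5 s


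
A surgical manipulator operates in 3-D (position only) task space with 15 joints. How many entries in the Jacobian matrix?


Given: task space dimension = 3, joints = 15
Jacobian is a 3 x 15 matrix
Total entries = rows * columns
Total = 3 * 15
Total = 45

45


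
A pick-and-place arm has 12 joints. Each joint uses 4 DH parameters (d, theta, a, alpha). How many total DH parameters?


Given: 12 joints, 4 DH parameters per joint (d, theta, a, alpha)
Total DH parameters = number_of_joints * 4
Total = 12 * 4
Total = 48

48


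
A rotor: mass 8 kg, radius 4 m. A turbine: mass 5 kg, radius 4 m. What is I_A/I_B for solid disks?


Given: M1=8 kg, R1=4 m, M2=5 kg, R2=4 m
For a disk: I = (1/2)*M*R^2, so I_A/I_B = (M1*R1^2)/(M2*R2^2)
M1*R1^2 = 8*16 = 128
M2*R2^2 = 5*16 = 80
I_A/I_B = 128/80 = 8/5

8/5


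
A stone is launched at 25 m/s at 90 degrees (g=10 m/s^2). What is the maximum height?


Given: v0 = 25 m/s, theta = 90 deg, g = 10 m/s^2
sin^2(90) = 1
Using H = v0^2 * sin^2(theta) / (2*g)
H = 25^2 * 1 / (2*10)
H = 625 * 1 / 20
H = 625 / 20
H = 125/4 m

125/4 m


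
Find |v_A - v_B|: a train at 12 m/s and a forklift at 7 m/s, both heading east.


Given: v_A = 12 m/s east, v_B = 7 m/s east
Both move in the same direction; relative speed = |v_A - v_B|
|12 - 7| = |5|
= 5 m/s

5 m/s


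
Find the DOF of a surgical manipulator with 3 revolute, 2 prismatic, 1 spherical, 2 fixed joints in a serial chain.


Given: serial robot with 3 revolute, 2 prismatic, 1 spherical, 2 fixed joints
DOF contribution per joint type: revolute=1, prismatic=1, spherical=3, fixed=0
DOF = 3*1 + 2*1 + 1*3 + 2*0
DOF = 8

8


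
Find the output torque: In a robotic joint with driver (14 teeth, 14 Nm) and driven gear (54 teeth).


Given: N1 = 14, N2 = 54, T1 = 14 Nm
Using T2/T1 = N2/N1
T2 = T1 * N2 / N1
T2 = 14 * 54 / 14
T2 = 756 / 14
T2 = 54 Nm

54 Nm


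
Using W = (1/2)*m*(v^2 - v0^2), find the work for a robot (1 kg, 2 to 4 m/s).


Given: m = 1 kg, v0 = 2 m/s, v = 4 m/s
Using W = (1/2)*m*(v^2 - v0^2)
v^2 = 4^2 = 16
v0^2 = 2^2 = 4
v^2 - v0^2 = 16 - 4 = 12
W = (1/2)*1*12 = 6 J

6 J


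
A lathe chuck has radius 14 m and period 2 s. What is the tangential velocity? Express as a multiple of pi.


Given: radius r = 14 m, period T = 2 s
Using v = 2*pi*r / T
v = 2*pi*14 / 2
v = 28*pi / 2
v = 14*pi m/s

14*pi m/s


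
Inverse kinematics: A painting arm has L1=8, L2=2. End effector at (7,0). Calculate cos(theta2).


Given: L1 = 8, L2 = 2, target (x, y) = (7, 0)
Using cos(theta2) = (x^2 + y^2 - L1^2 - L2^2) / (2*L1*L2)
x^2 + y^2 = 7^2 + 0 = 49
L1^2 + L2^2 = 64 + 4 = 68
Numerator = 49 - 68 = -19
Denominator = 2*8*2 = 32
cos(theta2) = -19/32 = -19/32

-19/32


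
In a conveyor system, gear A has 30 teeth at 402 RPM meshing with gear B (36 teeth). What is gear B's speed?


Given: N1 = 30 teeth, w1 = 402 RPM, N2 = 36 teeth
Using N1*w1 = N2*w2
w2 = N1*w1 / N2
w2 = 30*402 / 36
w2 = 12060 / 36
w2 = 335 RPM

335 RPM


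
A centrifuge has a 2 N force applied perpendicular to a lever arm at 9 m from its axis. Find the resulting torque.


Given: F = 2 N, r = 9 m, angle = 90 deg (perpendicular)
Using tau = F * r * sin(90)
sin(90) = 1
tau = 2 * 9 * 1
tau = 18 Nm

18 Nm


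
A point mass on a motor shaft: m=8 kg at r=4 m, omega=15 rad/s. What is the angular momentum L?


Given: m = 8 kg, r = 4 m, omega = 15 rad/s
For a point mass: I = m*r^2
I = 8*4^2 = 8*16 = 128
L = I*omega = 128*15
L = 1920 kg*m^2/s

1920 kg*m^2/s


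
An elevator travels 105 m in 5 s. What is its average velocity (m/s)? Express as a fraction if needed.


Given: distance d = 105 m, time t = 5 s
Using v = d / t
v = 105 / 5
v = 21 m/s

21 m/s


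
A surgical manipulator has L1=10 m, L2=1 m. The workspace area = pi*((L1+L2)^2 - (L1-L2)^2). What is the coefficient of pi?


Given: L1 = 10, L2 = 1
(L1+L2)^2 = (11)^2 = 121
(L1-L2)^2 = (9)^2 = 81
Difference = 121 - 81 = 40
This equals 4*L1*L2 = 4*10*1 = 40
Workspace area = 40*pi

40


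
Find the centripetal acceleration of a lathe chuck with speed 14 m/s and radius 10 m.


Given: v = 14 m/s, r = 10 m
Using a_c = v^2 / r
a_c = 14^2 / 10
a_c = 196 / 10
a_c = 98/5 m/s^2

98/5 m/s^2


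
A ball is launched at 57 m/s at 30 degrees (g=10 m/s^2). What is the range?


Given: v0 = 57 m/s, theta = 30 deg, g = 10 m/s^2
sin(2*30) = sin(60) = sqrt(3)/2
Using R = v0^2 * sin(2*theta) / g
R = 57^2 * (sqrt(3)/2) / 10
R = 3249 * sqrt(3) / 20
R = 3249/20*sqrt(3) m

3249/20*sqrt(3) m


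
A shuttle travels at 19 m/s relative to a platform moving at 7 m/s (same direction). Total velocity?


Given: object velocity = 19 m/s, platform velocity = 7 m/s (same direction)
Using classical velocity addition: v_total = v_object + v_platform
v_total = 19 + 7
v_total = 26 m/s

26 m/s


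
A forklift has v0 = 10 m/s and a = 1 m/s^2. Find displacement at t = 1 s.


Given: v0 = 10 m/s, a = 1 m/s^2, t = 1 s
Using s = v0*t + (1/2)*a*t^2
s = 10*1 + (1/2)*1*1^2
s = 10 + (1/2)*1
s = 10 + 1/2
s = 21/2

21/2 m


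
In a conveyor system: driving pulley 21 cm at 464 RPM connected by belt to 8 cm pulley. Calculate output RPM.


Given: D1 = 21 cm, w1 = 464 RPM, D2 = 8 cm
Using D1*w1 = D2*w2
w2 = D1*w1 / D2
w2 = 21*464 / 8
w2 = 9744 / 8
w2 = 1218 RPM

1218 RPM


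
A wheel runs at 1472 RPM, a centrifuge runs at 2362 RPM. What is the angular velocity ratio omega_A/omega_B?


Given: RPM_A = 1472, RPM_B = 2362
omega = 2*pi*RPM/60, so omega_A/omega_B = RPM_A / RPM_B
omega_A/omega_B = 1472 / 2362
omega_A/omega_B = 736/1181

736/1181


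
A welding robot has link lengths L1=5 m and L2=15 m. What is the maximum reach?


Given: L1 = 5 m, L2 = 15 m
For a 2-link planar arm, max reach = L1 + L2 (fully extended)
Max reach = 5 + 15
Max reach = 20 m

20 m


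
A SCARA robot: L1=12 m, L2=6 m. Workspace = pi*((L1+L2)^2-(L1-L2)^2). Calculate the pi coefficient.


Given: L1 = 12, L2 = 6
(L1+L2)^2 = (18)^2 = 324
(L1-L2)^2 = (6)^2 = 36
Difference = 324 - 36 = 288
This equals 4*L1*L2 = 4*12*6 = 288
Workspace area = 288*pi

288


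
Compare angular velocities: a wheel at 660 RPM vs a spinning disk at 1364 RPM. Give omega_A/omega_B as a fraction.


Given: RPM_A = 660, RPM_B = 1364
omega = 2*pi*RPM/60, so omega_A/omega_B = RPM_A / RPM_B
omega_A/omega_B = 660 / 1364
omega_A/omega_B = 15/31

15/31


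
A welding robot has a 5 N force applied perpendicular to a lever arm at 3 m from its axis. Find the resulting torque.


Given: F = 5 N, r = 3 m, angle = 90 deg (perpendicular)
Using tau = F * r * sin(90)
sin(90) = 1
tau = 5 * 3 * 1
tau = 15 Nm

15 Nm


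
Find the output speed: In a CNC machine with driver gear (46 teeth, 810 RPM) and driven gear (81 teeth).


Given: N1 = 46 teeth, w1 = 810 RPM, N2 = 81 teeth
Using N1*w1 = N2*w2
w2 = N1*w1 / N2
w2 = 46*810 / 81
w2 = 37260 / 81
w2 = 460 RPM

460 RPM


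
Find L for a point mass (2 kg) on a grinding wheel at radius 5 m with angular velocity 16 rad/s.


Given: m = 2 kg, r = 5 m, omega = 16 rad/s
For a point mass: I = m*r^2
I = 2*5^2 = 2*25 = 50
L = I*omega = 50*16
L = 800 kg*m^2/s

800 kg*m^2/s


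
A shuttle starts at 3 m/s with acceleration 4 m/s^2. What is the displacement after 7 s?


Given: v0 = 3 m/s, a = 4 m/s^2, t = 7 s
Using s = v0*t + (1/2)*a*t^2
s = 3*7 + (1/2)*4*7^2
s = 21 + (1/2)*196
s = 21 + 98
s = 119

119 m


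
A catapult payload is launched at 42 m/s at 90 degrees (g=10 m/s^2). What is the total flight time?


Given: v0 = 42 m/s, theta = 90 deg, g = 10 m/s^2
sin(90) = 1
Using T = 2*v0*sin(theta) / g
T = 2*42*1 / 10
T = 84 / 10
T = 42/5 s

42/5 s


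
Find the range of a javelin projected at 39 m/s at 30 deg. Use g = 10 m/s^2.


Given: v0 = 39 m/s, theta = 30 deg, g = 10 m/s^2
sin(2*30) = sin(60) = sqrt(3)/2
Using R = v0^2 * sin(2*theta) / g
R = 39^2 * (sqrt(3)/2) / 10
R = 1521 * sqrt(3) / 20
R = 1521/20*sqrt(3) m

1521/20*sqrt(3) m


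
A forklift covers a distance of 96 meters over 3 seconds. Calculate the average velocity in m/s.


Given: distance d = 96 m, time t = 3 s
Using v = d / t
v = 96 / 3
v = 32 m/s

32 m/s


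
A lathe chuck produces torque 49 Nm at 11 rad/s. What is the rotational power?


Given: tau = 49 Nm, omega = 11 rad/s
Using P = tau * omega
P = 49 * 11
P = 539 W

539 W


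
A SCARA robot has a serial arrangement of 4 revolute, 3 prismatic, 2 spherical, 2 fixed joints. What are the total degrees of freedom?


Given: serial robot with 4 revolute, 3 prismatic, 2 spherical, 2 fixed joints
DOF contribution per joint type: revolute=1, prismatic=1, spherical=3, fixed=0
DOF = 4*1 + 3*1 + 2*3 + 2*0
DOF = 13

13


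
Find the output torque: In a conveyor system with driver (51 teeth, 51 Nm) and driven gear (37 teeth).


Given: N1 = 51, N2 = 37, T1 = 51 Nm
Using T2/T1 = N2/N1
T2 = T1 * N2 / N1
T2 = 51 * 37 / 51
T2 = 1887 / 51
T2 = 37 Nm

37 Nm


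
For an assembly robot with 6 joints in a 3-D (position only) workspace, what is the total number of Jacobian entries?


Given: task space dimension = 3, joints = 6
Jacobian is a 3 x 6 matrix
Total entries = rows * columns
Total = 3 * 6
Total = 18

18


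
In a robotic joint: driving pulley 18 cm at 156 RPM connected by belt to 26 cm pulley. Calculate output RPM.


Given: D1 = 18 cm, w1 = 156 RPM, D2 = 26 cm
Using D1*w1 = D2*w2
w2 = D1*w1 / D2
w2 = 18*156 / 26
w2 = 2808 / 26
w2 = 108 RPM

108 RPM


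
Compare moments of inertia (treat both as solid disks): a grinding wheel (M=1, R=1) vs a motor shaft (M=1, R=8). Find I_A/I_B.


Given: M1=1 kg, R1=1 m, M2=1 kg, R2=8 m
For a disk: I = (1/2)*M*R^2, so I_A/I_B = (M1*R1^2)/(M2*R2^2)
M1*R1^2 = 1*1 = 1
M2*R2^2 = 1*64 = 64
I_A/I_B = 1/64 = 1/64

1/64


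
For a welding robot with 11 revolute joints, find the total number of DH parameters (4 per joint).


Given: 11 joints, 4 DH parameters per joint (d, theta, a, alpha)
Total DH parameters = number_of_joints * 4
Total = 11 * 4
Total = 44

44


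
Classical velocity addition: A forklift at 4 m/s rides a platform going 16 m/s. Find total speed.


Given: object velocity = 4 m/s, platform velocity = 16 m/s (same direction)
Using classical velocity addition: v_total = v_object + v_platform
v_total = 4 + 16
v_total = 20 m/s

20 m/s


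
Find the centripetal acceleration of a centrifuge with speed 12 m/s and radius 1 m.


Given: v = 12 m/s, r = 1 m
Using a_c = v^2 / r
a_c = 12^2 / 1
a_c = 144 / 1
a_c = 144 m/s^2

144 m/s^2


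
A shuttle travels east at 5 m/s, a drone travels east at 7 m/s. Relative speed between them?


Given: v_A = 5 m/s east, v_B = 7 m/s east
Both move in the same direction; relative speed = |v_A - v_B|
|5 - 7| = |-2|
= 2 m/s

2 m/s


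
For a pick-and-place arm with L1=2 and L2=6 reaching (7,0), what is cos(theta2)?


Given: L1 = 2, L2 = 6, target (x, y) = (7, 0)
Using cos(theta2) = (x^2 + y^2 - L1^2 - L2^2) / (2*L1*L2)
x^2 + y^2 = 7^2 + 0 = 49
L1^2 + L2^2 = 4 + 36 = 40
Numerator = 49 - 40 = 9
Denominator = 2*2*6 = 24
cos(theta2) = 9/24 = 3/8

3/8


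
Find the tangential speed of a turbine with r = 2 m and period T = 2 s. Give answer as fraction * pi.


Given: radius r = 2 m, period T = 2 s
Using v = 2*pi*r / T
v = 2*pi*2 / 2
v = 4*pi / 2
v = 2*pi m/s

2*pi m/s


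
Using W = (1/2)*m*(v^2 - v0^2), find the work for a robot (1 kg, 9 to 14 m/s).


Given: m = 1 kg, v0 = 9 m/s, v = 14 m/s
Using W = (1/2)*m*(v^2 - v0^2)
v^2 = 14^2 = 196
v0^2 = 9^2 = 81
v^2 - v0^2 = 196 - 81 = 115
W = (1/2)*1*115 = 115/2 J

115/2 J


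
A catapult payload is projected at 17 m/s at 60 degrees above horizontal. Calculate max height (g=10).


Given: v0 = 17 m/s, theta = 60 deg, g = 10 m/s^2
sin^2(60) = 3/4
Using H = v0^2 * sin^2(theta) / (2*g)
H = 17^2 * 3/4 / (2*10)
H = 289 * 3/4 / 20
H = 867/4 / 20
H = 867/80 m

867/80 m


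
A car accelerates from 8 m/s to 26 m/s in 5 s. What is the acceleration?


Given: initial velocity v0 = 8 m/s, final velocity v = 26 m/s, time t = 5 s
Using a = (v - v0) / t
a = (26 - 8) / 5
a = 18 / 5
a = 18/5 m/s^2

18/5 m/s^2


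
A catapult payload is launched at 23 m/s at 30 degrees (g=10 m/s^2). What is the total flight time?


Given: v0 = 23 m/s, theta = 30 deg, g = 10 m/s^2
sin(30) = 1/2
Using T = 2*v0*sin(theta) / g
T = 2*23*1/2 / 10
T = 23 / 10
T = 23/10 s

23/10 s


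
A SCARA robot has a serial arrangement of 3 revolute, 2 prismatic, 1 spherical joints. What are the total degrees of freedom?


Given: serial robot with 3 revolute, 2 prismatic, 1 spherical joints
DOF contribution per joint type: revolute=1, prismatic=1, spherical=3, fixed=0
DOF = 3*1 + 2*1 + 1*3
DOF = 8

8


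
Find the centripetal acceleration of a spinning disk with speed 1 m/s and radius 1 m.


Given: v = 1 m/s, r = 1 m
Using a_c = v^2 / r
a_c = 1^2 / 1
a_c = 1 / 1
a_c = 1 m/s^2

1 m/s^2


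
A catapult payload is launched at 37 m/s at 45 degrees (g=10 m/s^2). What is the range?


Given: v0 = 37 m/s, theta = 45 deg, g = 10 m/s^2
sin(2*45) = sin(90) = 1
Using R = v0^2 * sin(2*theta) / g
R = 37^2 * 1 / 10
R = 1369 / 10
R = 1369/10 m

1369/10 m


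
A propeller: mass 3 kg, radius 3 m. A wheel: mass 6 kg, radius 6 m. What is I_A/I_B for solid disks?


Given: M1=3 kg, R1=3 m, M2=6 kg, R2=6 m
For a disk: I = (1/2)*M*R^2, so I_A/I_B = (M1*R1^2)/(M2*R2^2)
M1*R1^2 = 3*9 = 27
M2*R2^2 = 6*36 = 216
I_A/I_B = 27/216 = 1/8

1/8


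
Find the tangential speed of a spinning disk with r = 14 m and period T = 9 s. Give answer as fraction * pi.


Given: radius r = 14 m, period T = 9 s
Using v = 2*pi*r / T
v = 2*pi*14 / 9
v = 28*pi / 9
v = 28/9*pi m/s

28/9*pi m/s


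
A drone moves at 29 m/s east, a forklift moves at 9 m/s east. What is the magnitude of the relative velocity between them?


Given: v_A = 29 m/s east, v_B = 9 m/s east
Both move in the same direction; relative speed = |v_A - v_B|
|29 - 9| = |20|
= 20 m/s

20 m/s


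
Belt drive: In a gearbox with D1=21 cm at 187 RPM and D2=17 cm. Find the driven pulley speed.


Given: D1 = 21 cm, w1 = 187 RPM, D2 = 17 cm
Using D1*w1 = D2*w2
w2 = D1*w1 / D2
w2 = 21*187 / 17
w2 = 3927 / 17
w2 = 231 RPM

231 RPM


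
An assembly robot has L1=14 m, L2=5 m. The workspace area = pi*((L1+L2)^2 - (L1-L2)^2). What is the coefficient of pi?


Given: L1 = 14, L2 = 5
(L1+L2)^2 = (19)^2 = 361
(L1-L2)^2 = (9)^2 = 81
Difference = 361 - 81 = 280
This equals 4*L1*L2 = 4*14*5 = 280
Workspace area = 280*pi

280


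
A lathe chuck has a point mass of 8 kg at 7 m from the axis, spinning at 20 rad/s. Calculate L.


Given: m = 8 kg, r = 7 m, omega = 20 rad/s
For a point mass: I = m*r^2
I = 8*7^2 = 8*49 = 392
L = I*omega = 392*20
L = 7840 kg*m^2/s

7840 kg*m^2/s


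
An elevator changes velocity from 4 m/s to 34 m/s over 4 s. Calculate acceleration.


Given: initial velocity v0 = 4 m/s, final velocity v = 34 m/s, time t = 4 s
Using a = (v - v0) / t
a = (34 - 4) / 4
a = 30 / 4
a = 15/2 m/s^2

15/2 m/s^2


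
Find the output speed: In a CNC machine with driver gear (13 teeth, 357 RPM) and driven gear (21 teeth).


Given: N1 = 13 teeth, w1 = 357 RPM, N2 = 21 teeth
Using N1*w1 = N2*w2
w2 = N1*w1 / N2
w2 = 13*357 / 21
w2 = 4641 / 21
w2 = 221 RPM

221 RPM


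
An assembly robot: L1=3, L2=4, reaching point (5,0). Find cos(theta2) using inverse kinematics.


Given: L1 = 3, L2 = 4, target (x, y) = (5, 0)
Using cos(theta2) = (x^2 + y^2 - L1^2 - L2^2) / (2*L1*L2)
x^2 + y^2 = 5^2 + 0 = 25
L1^2 + L2^2 = 9 + 16 = 25
Numerator = 25 - 25 = 0
Denominator = 2*3*4 = 24
cos(theta2) = 0/24 = 0

0


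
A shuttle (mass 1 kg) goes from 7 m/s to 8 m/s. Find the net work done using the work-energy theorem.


Given: m = 1 kg, v0 = 7 m/s, v = 8 m/s
Using W = (1/2)*m*(v^2 - v0^2)
v^2 = 8^2 = 64
v0^2 = 7^2 = 49
v^2 - v0^2 = 64 - 49 = 15
W = (1/2)*1*15 = 15/2 J

15/2 J


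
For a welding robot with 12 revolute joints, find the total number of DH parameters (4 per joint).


Given: 12 joints, 4 DH parameters per joint (d, theta, a, alpha)
Total DH parameters = number_of_joints * 4
Total = 12 * 4
Total = 48

48


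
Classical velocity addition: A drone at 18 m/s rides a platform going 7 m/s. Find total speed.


Given: object velocity = 18 m/s, platform velocity = 7 m/s (same direction)
Using classical velocity addition: v_total = v_object + v_platform
v_total = 18 + 7
v_total = 25 m/s

25 m/s


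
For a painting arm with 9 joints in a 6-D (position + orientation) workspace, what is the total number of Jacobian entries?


Given: task space dimension = 6, joints = 9
Jacobian is a 6 x 9 matrix
Total entries = rows * columns
Total = 6 * 9
Total = 54

54
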